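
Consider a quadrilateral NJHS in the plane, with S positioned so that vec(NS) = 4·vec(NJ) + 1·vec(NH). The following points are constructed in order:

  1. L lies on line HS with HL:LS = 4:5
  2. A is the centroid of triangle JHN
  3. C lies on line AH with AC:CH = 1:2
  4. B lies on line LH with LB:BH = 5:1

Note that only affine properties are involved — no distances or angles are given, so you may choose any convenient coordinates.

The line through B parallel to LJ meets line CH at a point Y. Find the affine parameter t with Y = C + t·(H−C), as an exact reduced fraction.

Set N = (0, 0), J = (1, 0), H = (0, 1), S = (4, 1); any affine frame gives the same invariant.
1. L lies on line HS with HL:LS = 4:5 ⇒ L = (16/9, 1)
2. A is the centroid of triangle JHN ⇒ A = (1/3, 1/3)
3. C lies on line AH with AC:CH = 1:2 ⇒ C = (2/9, 5/9)
4. B lies on line LH with LB:BH = 5:1 ⇒ B = (8/27, 1)
through B parallel to LJ: direction (-7/9, -1); meets CH at Y = (8/69, 53/69)
Y = C + t·(H−C) with t = 11/23

t = 11/23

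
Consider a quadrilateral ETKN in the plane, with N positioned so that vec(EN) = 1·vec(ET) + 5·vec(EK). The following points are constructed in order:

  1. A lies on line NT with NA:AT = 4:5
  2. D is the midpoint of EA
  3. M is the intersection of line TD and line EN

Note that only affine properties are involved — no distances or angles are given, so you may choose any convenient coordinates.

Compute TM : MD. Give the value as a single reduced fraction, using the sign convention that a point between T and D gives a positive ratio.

TM:MD = -9/2

Set E = (0, 0), T = (1, 0), K = (0, 1), N = (1, 5); any affine frame gives the same invariant.
1. A lies on line NT with NA:AT = 4:5 ⇒ A = (1, 25/9)
2. D is the midpoint of EA ⇒ D = (1/2, 25/18)
3. M is the intersection of line TD and line EN ⇒ M = (5/14, 25/14)
M = T + t·(D−T) with t = 9/7, so TM:MD = t:(1−t) = 9/7:-2/7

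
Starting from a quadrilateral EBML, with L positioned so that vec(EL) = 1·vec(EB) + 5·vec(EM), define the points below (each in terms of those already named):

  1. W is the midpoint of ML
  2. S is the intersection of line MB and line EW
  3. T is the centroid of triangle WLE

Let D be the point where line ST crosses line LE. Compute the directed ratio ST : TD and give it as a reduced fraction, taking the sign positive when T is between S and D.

Choose coordinates E = (0, 0), B = (1, 0), M = (0, 1), L = (1, 5).
1. W is the midpoint of ML ⇒ W = (1/2, 3)
2. S is the intersection of line MB and line EW ⇒ S = (1/7, 6/7)
3. T is the centroid of triangle WLE ⇒ T = (1/2, 8/3)
line ST meets LE at D = (-2, -10)
T = S + t·(D−S) with t = -1/6, so ST:TD = -1/6:7/6

ST:TD = -1/7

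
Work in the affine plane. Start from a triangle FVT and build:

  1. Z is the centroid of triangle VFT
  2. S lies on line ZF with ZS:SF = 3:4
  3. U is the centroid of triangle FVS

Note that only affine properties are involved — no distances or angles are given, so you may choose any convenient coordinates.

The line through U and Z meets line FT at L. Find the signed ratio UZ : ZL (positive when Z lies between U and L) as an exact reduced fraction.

UZ:ZL = 4/21

Choose coordinates F = (0, 0), V = (1, 0), T = (0, 1).
1. Z is the centroid of triangle VFT ⇒ Z = (1/3, 1/3)
2. S lies on line ZF with ZS:SF = 3:4 ⇒ S = (4/21, 4/21)
3. U is the centroid of triangle FVS ⇒ U = (25/63, 4/63)
line UZ meets FT at L = (0, 7/4)
Z = U + t·(L−U) with t = 4/25, so UZ:ZL = 4/25:21/25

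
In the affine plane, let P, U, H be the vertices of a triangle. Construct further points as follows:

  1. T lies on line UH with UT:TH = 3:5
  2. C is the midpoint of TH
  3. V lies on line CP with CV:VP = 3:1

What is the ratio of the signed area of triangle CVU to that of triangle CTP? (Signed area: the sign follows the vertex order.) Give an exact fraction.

Choose coordinates P = (0, 0), U = (1, 0), H = (0, 1).
1. T lies on line UH with UT:TH = 3:5 ⇒ T = (5/8, 3/8)
2. C is the midpoint of TH ⇒ C = (5/16, 11/16)
3. V lies on line CP with CV:VP = 3:1 ⇒ V = (5/64, 11/64)
2·[CVU] = 33/64, 2·[CTP] = -5/16
[CVU]:[CTP] = 33/64:-5/16 = -33/20

[CVU]:[CTP] = -33/20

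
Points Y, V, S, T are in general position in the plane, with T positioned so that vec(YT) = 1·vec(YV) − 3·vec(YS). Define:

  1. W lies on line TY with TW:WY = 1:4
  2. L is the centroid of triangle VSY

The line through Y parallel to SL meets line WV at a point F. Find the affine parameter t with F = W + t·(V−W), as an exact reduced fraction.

Assign Y = (0, 0), V = (1, 0), S = (0, 1), T = (1, -3) — the answer is frame-independent, so this choice is without loss of generality.
1. W lies on line TY with TW:WY = 1:4 ⇒ W = (4/5, -12/5)
2. L is the centroid of triangle VSY ⇒ L = (1/3, 1/3)
through Y parallel to SL: direction (1/3, -2/3); meets WV at F = (6/7, -12/7)
F = W + t·(V−W) with t = 2/7

t = 2/7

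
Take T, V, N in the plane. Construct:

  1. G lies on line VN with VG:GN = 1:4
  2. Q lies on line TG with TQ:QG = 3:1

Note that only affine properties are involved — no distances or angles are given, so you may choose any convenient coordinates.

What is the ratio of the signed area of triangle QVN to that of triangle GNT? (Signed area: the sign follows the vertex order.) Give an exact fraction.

Choose coordinates T = (0, 0), V = (1, 0), N = (0, 1).
1. G lies on line VN with VG:GN = 1:4 ⇒ G = (4/5, 1/5)
2. Q lies on line TG with TQ:QG = 3:1 ⇒ Q = (3/5, 3/20)
2·[QVN] = 1/4, 2·[GNT] = 4/5
[QVN]:[GNT] = 1/4:4/5 = 5/16

[QVN]:[GNT] = 5/16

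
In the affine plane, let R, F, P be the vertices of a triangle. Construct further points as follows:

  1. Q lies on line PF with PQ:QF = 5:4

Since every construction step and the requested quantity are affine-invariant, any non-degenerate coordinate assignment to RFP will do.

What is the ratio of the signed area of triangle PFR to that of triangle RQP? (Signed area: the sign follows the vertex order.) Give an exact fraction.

[PFR]:[RQP] = -9/5

Work in coordinates with R = (0, 0), F = (1, 0), P = (0, 1).
1. Q lies on line PF with PQ:QF = 5:4 ⇒ Q = (5/9, 4/9)
2·[PFR] = -1, 2·[RQP] = 5/9
[PFR]:[RQP] = -1:5/9 = -9/5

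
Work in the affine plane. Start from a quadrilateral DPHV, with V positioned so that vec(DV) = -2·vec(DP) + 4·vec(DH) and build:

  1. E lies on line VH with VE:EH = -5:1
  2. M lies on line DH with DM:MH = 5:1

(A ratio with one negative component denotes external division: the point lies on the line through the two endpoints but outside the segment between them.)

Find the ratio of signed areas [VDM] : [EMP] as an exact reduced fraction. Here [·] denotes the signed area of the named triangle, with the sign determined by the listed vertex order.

Assign D = (0, 0), P = (1, 0), H = (0, 1), V = (-2, 4) — the answer is frame-independent, so this choice is without loss of generality.
1. E lies on line VH with VE:EH = -5:1 ⇒ E = (1/2, 1/4)
2. M lies on line DH with DM:MH = 5:1 ⇒ M = (0, 5/6)
2·[VDM] = 5/3, 2·[EMP] = -1/6
[VDM]:[EMP] = 5/3:-1/6 = -10

[VDM]:[EMP] = -10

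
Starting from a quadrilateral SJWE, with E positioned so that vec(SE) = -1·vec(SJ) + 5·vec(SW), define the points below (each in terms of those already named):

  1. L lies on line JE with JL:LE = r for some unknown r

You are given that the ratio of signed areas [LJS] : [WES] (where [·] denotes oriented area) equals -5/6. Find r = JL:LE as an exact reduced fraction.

r = 1/5

Work in coordinates with S = (0, 0), J = (1, 0), W = (0, 1), E = (-1, 5).
1. With JL:LE = r, write λ = r/(r+1) so L = J + λ·(E−J); L is affine-linear in λ
Every point depending on L is an affine combination of L and λ-independent points, so each such coordinate is linear in λ; the λ² term in each signed area is a multiple of (E−J)×(E−J) = 0, so 2·[LJS] and 2·[WES] are each linear in λ. Evaluating at λ=0 and λ=1:
  2·[LJS] = -5·λ,   2·[WES] = 1
So [LJS]:[WES] = (-5·λ) / (1). Setting this equal to -5/6:
  -5·λ = -5/6·(1)  ⇒  λ = 1/6
Then r = λ/(1−λ) = (1/6)/(5/6) = 1/5. Check: with r = 1/5, L = (2/3, 5/6) and [LJS]:[WES] = -5/6 as required.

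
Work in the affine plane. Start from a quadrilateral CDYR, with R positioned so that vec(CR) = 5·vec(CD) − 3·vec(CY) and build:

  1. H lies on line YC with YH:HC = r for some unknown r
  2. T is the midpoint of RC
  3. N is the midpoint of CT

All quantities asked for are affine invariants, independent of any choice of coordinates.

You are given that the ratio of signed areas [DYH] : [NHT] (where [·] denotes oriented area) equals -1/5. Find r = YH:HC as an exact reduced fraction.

r = 1/4

Assign C = (0, 0), D = (1, 0), Y = (0, 1), R = (5, -3) — the answer is frame-independent, so this choice is without loss of generality.
1. With YH:HC = r, write λ = r/(r+1) so H = Y + λ·(C−Y); H is affine-linear in λ
2. T is the midpoint of RC ⇒ T = (5/2, -3/2)
3. N is the midpoint of CT ⇒ N = (5/4, -3/4)
Every point depending on H is an affine combination of H and λ-independent points, so each such coordinate is linear in λ; the λ² term in each signed area is a multiple of (C−Y)×(C−Y) = 0, so 2·[DYH] and 2·[NHT] are each linear in λ. Evaluating at λ=0 and λ=1:
  2·[DYH] = λ,   2·[NHT] = 5/4·λ − 5/4
So [DYH]:[NHT] = (λ) / (5/4·λ − 5/4). Setting this equal to -1/5:
  λ = -1/5·(5/4·λ − 5/4)  ⇒  λ = 1/5
Then r = λ/(1−λ) = (1/5)/(4/5) = 1/4. Check: with r = 1/4, H = (0, 4/5) and [DYH]:[NHT] = -1/5 as required.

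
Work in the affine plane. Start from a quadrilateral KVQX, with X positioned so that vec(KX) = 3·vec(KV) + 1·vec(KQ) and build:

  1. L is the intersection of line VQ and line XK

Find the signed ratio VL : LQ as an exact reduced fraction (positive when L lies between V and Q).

VL:LQ = 1/3

Choose coordinates K = (0, 0), V = (1, 0), Q = (0, 1), X = (3, 1).
1. L is the intersection of line VQ and line XK ⇒ L = (3/4, 1/4)
L = V + t·(Q−V) with t = 1/4, so VL:LQ = t:(1−t) = 1/4:3/4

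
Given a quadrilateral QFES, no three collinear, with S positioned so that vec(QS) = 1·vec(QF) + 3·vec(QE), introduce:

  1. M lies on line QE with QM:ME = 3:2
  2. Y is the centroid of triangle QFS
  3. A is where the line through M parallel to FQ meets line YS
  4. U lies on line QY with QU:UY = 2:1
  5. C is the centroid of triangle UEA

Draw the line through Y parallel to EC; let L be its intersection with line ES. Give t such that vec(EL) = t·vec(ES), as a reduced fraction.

t = 22/127

Set Q = (0, 0), F = (1, 0), E = (0, 1), S = (1, 3); any affine frame gives the same invariant.
1. M lies on line QE with QM:ME = 3:2 ⇒ M = (0, 3/5)
2. Y is the centroid of triangle QFS ⇒ Y = (2/3, 1)
3. A is where the line through M parallel to FQ meets line YS ⇒ A = (3/5, 3/5)
4. U lies on line QY with QU:UY = 2:1 ⇒ U = (4/9, 2/3)
5. C is the centroid of triangle UEA ⇒ C = (47/135, 34/45)
through Y parallel to EC: direction (47/135, -11/45); meets ES at L = (22/127, 171/127)
L = E + t·(S−E) with t = 22/127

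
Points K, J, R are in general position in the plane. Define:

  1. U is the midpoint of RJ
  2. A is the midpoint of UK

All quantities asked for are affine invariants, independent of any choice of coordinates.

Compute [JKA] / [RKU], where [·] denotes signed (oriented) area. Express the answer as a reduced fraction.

Choose coordinates K = (0, 0), J = (1, 0), R = (0, 1).
1. U is the midpoint of RJ ⇒ U = (1/2, 1/2)
2. A is the midpoint of UK ⇒ A = (1/4, 1/4)
2·[JKA] = -1/4, 2·[RKU] = 1/2
[JKA]:[RKU] = -1/4:1/2 = -1/2

[JKA]:[RKU] = -1/2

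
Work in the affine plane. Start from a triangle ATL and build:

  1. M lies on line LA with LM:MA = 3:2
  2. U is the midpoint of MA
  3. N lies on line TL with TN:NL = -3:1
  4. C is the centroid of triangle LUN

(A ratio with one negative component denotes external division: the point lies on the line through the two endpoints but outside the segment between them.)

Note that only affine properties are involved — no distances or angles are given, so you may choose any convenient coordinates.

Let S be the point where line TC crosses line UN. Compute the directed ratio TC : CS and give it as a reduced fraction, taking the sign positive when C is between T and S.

TC:CS = 8

Set A = (0, 0), T = (1, 0), L = (0, 1); any affine frame gives the same invariant.
1. M lies on line LA with LM:MA = 3:2 ⇒ M = (0, 2/5)
2. U is the midpoint of MA ⇒ U = (0, 1/5)
3. N lies on line TL with TN:NL = -3:1 ⇒ N = (-1/2, 3/2)
4. C is the centroid of triangle LUN ⇒ C = (-1/6, 9/10)
line TC meets UN at S = (-5/16, 81/80)
C = T + t·(S−T) with t = 8/9, so TC:CS = 8/9:1/9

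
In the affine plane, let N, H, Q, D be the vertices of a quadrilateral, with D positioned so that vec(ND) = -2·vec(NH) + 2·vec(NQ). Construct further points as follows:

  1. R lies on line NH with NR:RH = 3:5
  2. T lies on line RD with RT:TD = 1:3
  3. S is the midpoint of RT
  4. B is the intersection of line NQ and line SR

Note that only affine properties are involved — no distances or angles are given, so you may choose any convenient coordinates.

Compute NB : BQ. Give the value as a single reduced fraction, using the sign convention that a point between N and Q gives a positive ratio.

NB:BQ = 6/13

Set N = (0, 0), H = (1, 0), Q = (0, 1), D = (-2, 2); any affine frame gives the same invariant.
1. R lies on line NH with NR:RH = 3:5 ⇒ R = (3/8, 0)
2. T lies on line RD with RT:TD = 1:3 ⇒ T = (-7/32, 1/2)
3. S is the midpoint of RT ⇒ S = (5/64, 1/4)
4. B is the intersection of line NQ and line SR ⇒ B = (0, 6/19)
B = N + t·(Q−N) with t = 6/19, so NB:BQ = t:(1−t) = 6/19:13/19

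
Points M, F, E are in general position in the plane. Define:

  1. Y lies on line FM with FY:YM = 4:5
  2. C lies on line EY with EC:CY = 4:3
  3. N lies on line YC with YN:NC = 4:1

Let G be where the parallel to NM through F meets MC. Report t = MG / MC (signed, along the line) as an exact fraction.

Choose coordinates M = (0, 0), F = (1, 0), E = (0, 1).
1. Y lies on line FM with FY:YM = 4:5 ⇒ Y = (5/9, 0)
2. C lies on line EY with EC:CY = 4:3 ⇒ C = (20/63, 3/7)
3. N lies on line YC with YN:NC = 4:1 ⇒ N = (23/63, 12/35)
through F parallel to NM: direction (-23/63, -12/35); meets MC at G = (-16/7, -108/35)
G = M + t·(C−M) with t = -36/5

t = -36/5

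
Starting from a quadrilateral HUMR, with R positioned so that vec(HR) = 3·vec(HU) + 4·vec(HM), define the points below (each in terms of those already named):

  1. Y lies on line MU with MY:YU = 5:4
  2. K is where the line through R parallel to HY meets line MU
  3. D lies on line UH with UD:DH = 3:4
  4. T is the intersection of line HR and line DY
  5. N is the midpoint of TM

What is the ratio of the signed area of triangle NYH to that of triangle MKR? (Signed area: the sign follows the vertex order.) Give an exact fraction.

[NYH]:[MKR] = 71/396

Work in coordinates with H = (0, 0), U = (1, 0), M = (0, 1), R = (3, 4).
1. Y lies on line MU with MY:YU = 5:4 ⇒ Y = (5/9, 4/9)
2. K is where the line through R parallel to HY meets line MU ⇒ K = (-1/3, 4/3)
3. D lies on line UH with UD:DH = 3:4 ⇒ D = (4/7, 0)
4. T is the intersection of line HR and line DY ⇒ T = (6/11, 8/11)
5. N is the midpoint of TM ⇒ N = (3/11, 19/22)
2·[NYH] = -71/198, 2·[MKR] = -2
[NYH]:[MKR] = -71/198:-2 = 71/396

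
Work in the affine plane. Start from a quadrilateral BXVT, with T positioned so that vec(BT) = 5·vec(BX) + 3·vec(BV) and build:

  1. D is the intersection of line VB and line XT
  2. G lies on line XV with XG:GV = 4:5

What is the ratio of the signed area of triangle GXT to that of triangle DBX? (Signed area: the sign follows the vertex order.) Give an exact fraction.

Assign B = (0, 0), X = (1, 0), V = (0, 1), T = (5, 3) — the answer is frame-independent, so this choice is without loss of generality.
1. D is the intersection of line VB and line XT ⇒ D = (0, -3/4)
2. G lies on line XV with XG:GV = 4:5 ⇒ G = (5/9, 4/9)
2·[GXT] = 28/9, 2·[DBX] = -3/4
[GXT]:[DBX] = 28/9:-3/4 = -112/27

[GXT]:[DBX] = -112/27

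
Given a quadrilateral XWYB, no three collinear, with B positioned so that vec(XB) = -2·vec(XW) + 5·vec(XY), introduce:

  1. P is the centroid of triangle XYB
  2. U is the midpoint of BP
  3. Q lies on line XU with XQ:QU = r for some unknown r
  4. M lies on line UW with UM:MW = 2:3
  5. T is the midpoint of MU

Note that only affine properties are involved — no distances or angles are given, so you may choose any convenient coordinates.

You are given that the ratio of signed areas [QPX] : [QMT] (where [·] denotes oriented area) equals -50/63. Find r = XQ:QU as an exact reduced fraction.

Assign X = (0, 0), W = (1, 0), Y = (0, 1), B = (-2, 5) — the answer is frame-independent, so this choice is without loss of generality.
1. P is the centroid of triangle XYB ⇒ P = (-2/3, 2)
2. U is the midpoint of BP ⇒ U = (-4/3, 7/2)
3. With XQ:QU = r, write λ = r/(r+1) so Q = X + λ·(U−X); Q is affine-linear in λ
4. M lies on line UW with UM:MW = 2:3 ⇒ M = (-2/5, 21/10)
5. T is the midpoint of MU ⇒ T = (-13/15, 14/5)
Every point depending on Q is an affine combination of Q and λ-independent points, so each such coordinate is linear in λ; the λ² term in each signed area is a multiple of (U−X)×(U−X) = 0, so 2·[QPX] and 2·[QMT] are each linear in λ. Evaluating at λ=0 and λ=1:
  2·[QPX] = -1/3·λ,   2·[QMT] = -7/10·λ + 7/10
So [QPX]:[QMT] = (-1/3·λ) / (-7/10·λ + 7/10). Setting this equal to -50/63:
  -1/3·λ = -50/63·(-7/10·λ + 7/10)  ⇒  λ = 5/8
Then r = λ/(1−λ) = (5/8)/(3/8) = 5/3. Check: with r = 5/3, Q = (-5/6, 35/16) and [QPX]:[QMT] = -50/63 as required.

r = 5/3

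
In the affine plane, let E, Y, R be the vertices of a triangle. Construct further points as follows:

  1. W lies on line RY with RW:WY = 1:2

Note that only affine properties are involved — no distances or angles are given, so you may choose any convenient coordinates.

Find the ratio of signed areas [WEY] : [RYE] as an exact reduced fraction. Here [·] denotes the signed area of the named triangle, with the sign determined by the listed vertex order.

Assign E = (0, 0), Y = (1, 0), R = (0, 1) — the answer is frame-independent, so this choice is without loss of generality.
1. W lies on line RY with RW:WY = 1:2 ⇒ W = (1/3, 2/3)
2·[WEY] = 2/3, 2·[RYE] = -1
[WEY]:[RYE] = 2/3:-1 = -2/3

[WEY]:[RYE] = -2/3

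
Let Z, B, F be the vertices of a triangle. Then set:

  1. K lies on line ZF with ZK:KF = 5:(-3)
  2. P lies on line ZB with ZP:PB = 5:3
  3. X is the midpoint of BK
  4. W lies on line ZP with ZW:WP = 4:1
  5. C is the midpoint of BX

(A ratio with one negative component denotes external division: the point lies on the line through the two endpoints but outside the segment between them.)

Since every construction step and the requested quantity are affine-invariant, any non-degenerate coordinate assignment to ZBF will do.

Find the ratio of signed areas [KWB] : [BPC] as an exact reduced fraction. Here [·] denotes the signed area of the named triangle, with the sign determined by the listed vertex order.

[KWB]:[BPC] = -16/3

Choose coordinates Z = (0, 0), B = (1, 0), F = (0, 1).
1. K lies on line ZF with ZK:KF = 5:(-3) ⇒ K = (0, 5/2)
2. P lies on line ZB with ZP:PB = 5:3 ⇒ P = (5/8, 0)
3. X is the midpoint of BK ⇒ X = (1/2, 5/4)
4. W lies on line ZP with ZW:WP = 4:1 ⇒ W = (1/2, 0)
5. C is the midpoint of BX ⇒ C = (3/4, 5/8)
2·[KWB] = 5/4, 2·[BPC] = -15/64
[KWB]:[BPC] = 5/4:-15/64 = -16/3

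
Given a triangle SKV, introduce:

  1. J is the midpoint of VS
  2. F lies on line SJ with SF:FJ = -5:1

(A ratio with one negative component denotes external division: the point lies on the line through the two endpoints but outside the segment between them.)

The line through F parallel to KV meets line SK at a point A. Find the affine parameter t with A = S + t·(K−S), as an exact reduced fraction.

Set S = (0, 0), K = (1, 0), V = (0, 1); any affine frame gives the same invariant.
1. J is the midpoint of VS ⇒ J = (0, 1/2)
2. F lies on line SJ with SF:FJ = -5:1 ⇒ F = (0, 5/8)
through F parallel to KV: direction (-1, 1); meets SK at A = (5/8, 0)
A = S + t·(K−S) with t = 5/8

t = 5/8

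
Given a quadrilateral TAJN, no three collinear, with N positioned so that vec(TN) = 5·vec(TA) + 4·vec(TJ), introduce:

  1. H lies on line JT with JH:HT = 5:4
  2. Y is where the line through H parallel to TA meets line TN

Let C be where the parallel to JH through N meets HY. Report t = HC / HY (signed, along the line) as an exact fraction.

t = 9

Work in coordinates with T = (0, 0), A = (1, 0), J = (0, 1), N = (5, 4).
1. H lies on line JT with JH:HT = 5:4 ⇒ H = (0, 4/9)
2. Y is where the line through H parallel to TA meets line TN ⇒ Y = (5/9, 4/9)
through N parallel to JH: direction (0, -5/9); meets HY at C = (5, 4/9)
C = H + t·(Y−H) with t = 9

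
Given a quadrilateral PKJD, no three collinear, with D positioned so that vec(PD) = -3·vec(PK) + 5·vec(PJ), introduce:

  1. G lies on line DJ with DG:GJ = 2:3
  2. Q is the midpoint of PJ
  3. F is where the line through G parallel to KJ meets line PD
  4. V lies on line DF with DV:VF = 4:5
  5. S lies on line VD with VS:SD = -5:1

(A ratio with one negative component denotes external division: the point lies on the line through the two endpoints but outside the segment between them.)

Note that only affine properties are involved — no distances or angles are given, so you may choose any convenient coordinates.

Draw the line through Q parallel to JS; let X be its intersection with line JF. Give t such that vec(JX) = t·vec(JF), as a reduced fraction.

t = 23/10

Work in coordinates with P = (0, 0), K = (1, 0), J = (0, 1), D = (-3, 5).
1. G lies on line DJ with DG:GJ = 2:3 ⇒ G = (-9/5, 17/5)
2. Q is the midpoint of PJ ⇒ Q = (0, 1/2)
3. F is where the line through G parallel to KJ meets line PD ⇒ F = (-12/5, 4)
4. V lies on line DF with DV:VF = 4:5 ⇒ V = (-41/15, 41/9)
5. S lies on line VD with VS:SD = -5:1 ⇒ S = (-46/15, 46/9)
through Q parallel to JS: direction (-46/15, 37/9); meets JF at X = (-138/25, 79/10)
X = J + t·(F−J) with t = 23/10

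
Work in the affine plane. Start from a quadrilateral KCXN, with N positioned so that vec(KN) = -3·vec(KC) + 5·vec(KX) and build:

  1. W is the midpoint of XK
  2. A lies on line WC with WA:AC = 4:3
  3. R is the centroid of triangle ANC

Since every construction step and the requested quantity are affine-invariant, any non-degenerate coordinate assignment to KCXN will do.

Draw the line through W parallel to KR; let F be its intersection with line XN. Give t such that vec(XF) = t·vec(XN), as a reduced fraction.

Work in coordinates with K = (0, 0), C = (1, 0), X = (0, 1), N = (-3, 5).
1. W is the midpoint of XK ⇒ W = (0, 1/2)
2. A lies on line WC with WA:AC = 4:3 ⇒ A = (4/7, 3/14)
3. R is the centroid of triangle ANC ⇒ R = (-10/21, 73/42)
through W parallel to KR: direction (-10/21, 73/42); meets XN at F = (-30/139, 179/139)
F = X + t·(N−X) with t = 10/139

t = 10/139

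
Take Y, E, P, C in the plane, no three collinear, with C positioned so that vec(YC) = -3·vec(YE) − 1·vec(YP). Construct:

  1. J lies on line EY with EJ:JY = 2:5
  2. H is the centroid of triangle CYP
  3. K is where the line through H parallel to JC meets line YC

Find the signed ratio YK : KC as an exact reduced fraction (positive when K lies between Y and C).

Choose coordinates Y = (0, 0), E = (1, 0), P = (0, 1), C = (-3, -1).
1. J lies on line EY with EJ:JY = 2:5 ⇒ J = (5/7, 0)
2. H is the centroid of triangle CYP ⇒ H = (-1, 0)
3. K is where the line through H parallel to JC meets line YC ⇒ K = (21/5, 7/5)
K = Y + t·(C−Y) with t = -7/5, so YK:KC = t:(1−t) = -7/5:12/5

YK:KC = -7/12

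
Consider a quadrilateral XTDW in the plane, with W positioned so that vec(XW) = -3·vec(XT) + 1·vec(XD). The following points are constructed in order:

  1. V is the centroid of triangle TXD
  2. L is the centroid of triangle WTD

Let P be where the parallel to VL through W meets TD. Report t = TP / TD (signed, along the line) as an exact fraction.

t = -1/2

Assign X = (0, 0), T = (1, 0), D = (0, 1), W = (-3, 1) — the answer is frame-independent, so this choice is without loss of generality.
1. V is the centroid of triangle TXD ⇒ V = (1/3, 1/3)
2. L is the centroid of triangle WTD ⇒ L = (-2/3, 2/3)
through W parallel to VL: direction (-1, 1/3); meets TD at P = (3/2, -1/2)
P = T + t·(D−T) with t = -1/2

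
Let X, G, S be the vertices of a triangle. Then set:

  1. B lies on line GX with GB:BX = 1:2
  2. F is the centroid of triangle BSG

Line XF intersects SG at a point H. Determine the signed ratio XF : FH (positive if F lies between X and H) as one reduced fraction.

Set X = (0, 0), G = (1, 0), S = (0, 1); any affine frame gives the same invariant.
1. B lies on line GX with GB:BX = 1:2 ⇒ B = (2/3, 0)
2. F is the centroid of triangle BSG ⇒ F = (5/9, 1/3)
line XF meets SG at H = (5/8, 3/8)
F = X + t·(H−X) with t = 8/9, so XF:FH = 8/9:1/9

XF:FH = 8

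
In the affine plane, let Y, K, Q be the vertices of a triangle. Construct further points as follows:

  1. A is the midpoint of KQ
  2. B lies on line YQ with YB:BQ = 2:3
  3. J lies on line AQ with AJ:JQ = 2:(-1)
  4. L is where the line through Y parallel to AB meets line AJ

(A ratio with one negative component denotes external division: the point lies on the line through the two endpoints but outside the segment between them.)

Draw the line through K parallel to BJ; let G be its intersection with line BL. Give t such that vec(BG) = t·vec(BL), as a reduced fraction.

t = 9/8

Work in coordinates with Y = (0, 0), K = (1, 0), Q = (0, 1).
1. A is the midpoint of KQ ⇒ A = (1/2, 1/2)
2. B lies on line YQ with YB:BQ = 2:3 ⇒ B = (0, 2/5)
3. J lies on line AQ with AJ:JQ = 2:(-1) ⇒ J = (-1/2, 3/2)
4. L is where the line through Y parallel to AB meets line AJ ⇒ L = (5/6, 1/6)
through K parallel to BJ: direction (-1/2, 11/10); meets BL at G = (15/16, 11/80)
G = B + t·(L−B) with t = 9/8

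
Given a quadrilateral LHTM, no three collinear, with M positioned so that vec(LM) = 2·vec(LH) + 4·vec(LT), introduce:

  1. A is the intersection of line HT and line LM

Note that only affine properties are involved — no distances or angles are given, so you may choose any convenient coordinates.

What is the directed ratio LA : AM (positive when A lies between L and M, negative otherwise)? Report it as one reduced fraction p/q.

Assign L = (0, 0), H = (1, 0), T = (0, 1), M = (2, 4) — the answer is frame-independent, so this choice is without loss of generality.
1. A is the intersection of line HT and line LM ⇒ A = (1/3, 2/3)
A = L + t·(M−L) with t = 1/6, so LA:AM = t:(1−t) = 1/6:5/6

LA:AM = 1/5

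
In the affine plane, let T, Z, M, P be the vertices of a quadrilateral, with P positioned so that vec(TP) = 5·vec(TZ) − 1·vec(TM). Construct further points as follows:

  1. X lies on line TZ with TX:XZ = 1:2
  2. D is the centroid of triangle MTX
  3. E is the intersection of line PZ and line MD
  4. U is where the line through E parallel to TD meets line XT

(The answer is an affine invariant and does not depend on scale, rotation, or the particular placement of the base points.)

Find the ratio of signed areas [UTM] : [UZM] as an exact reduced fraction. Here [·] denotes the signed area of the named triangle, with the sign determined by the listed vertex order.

Choose coordinates T = (0, 0), Z = (1, 0), M = (0, 1), P = (5, -1).
1. X lies on line TZ with TX:XZ = 1:2 ⇒ X = (1/3, 0)
2. D is the centroid of triangle MTX ⇒ D = (1/9, 1/3)
3. E is the intersection of line PZ and line MD ⇒ E = (3/23, 5/23)
4. U is where the line through E parallel to TD meets line XT ⇒ U = (4/69, 0)
2·[UTM] = -4/69, 2·[UZM] = 65/69
[UTM]:[UZM] = -4/69:65/69 = -4/65

[UTM]:[UZM] = -4/65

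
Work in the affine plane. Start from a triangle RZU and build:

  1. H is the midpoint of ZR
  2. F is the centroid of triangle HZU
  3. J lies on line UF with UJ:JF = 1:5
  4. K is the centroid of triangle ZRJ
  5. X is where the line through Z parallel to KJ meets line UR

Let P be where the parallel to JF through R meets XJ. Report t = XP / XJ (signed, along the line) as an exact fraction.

t = 32/17

Assign R = (0, 0), Z = (1, 0), U = (0, 1) — the answer is frame-independent, so this choice is without loss of generality.
1. H is the midpoint of ZR ⇒ H = (1/2, 0)
2. F is the centroid of triangle HZU ⇒ F = (1/2, 1/3)
3. J lies on line UF with UJ:JF = 1:5 ⇒ J = (1/12, 8/9)
4. K is the centroid of triangle ZRJ ⇒ K = (13/36, 8/27)
5. X is where the line through Z parallel to KJ meets line UR ⇒ X = (0, 32/15)
through R parallel to JF: direction (5/12, -5/9); meets XJ at P = (8/51, -32/153)
P = X + t·(J−X) with t = 32/17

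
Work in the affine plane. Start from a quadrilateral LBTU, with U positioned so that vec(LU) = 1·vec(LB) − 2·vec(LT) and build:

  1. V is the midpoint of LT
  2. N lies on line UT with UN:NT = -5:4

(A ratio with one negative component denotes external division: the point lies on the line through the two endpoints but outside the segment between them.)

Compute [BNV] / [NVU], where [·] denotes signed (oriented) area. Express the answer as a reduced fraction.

[BNV]:[NVU] = 21/5

Set L = (0, 0), B = (1, 0), T = (0, 1), U = (1, -2); any affine frame gives the same invariant.
1. V is the midpoint of LT ⇒ V = (0, 1/2)
2. N lies on line UT with UN:NT = -5:4 ⇒ N = (-4, 13)
2·[BNV] = 21/2, 2·[NVU] = 5/2
[BNV]:[NVU] = 21/2:5/2 = 21/5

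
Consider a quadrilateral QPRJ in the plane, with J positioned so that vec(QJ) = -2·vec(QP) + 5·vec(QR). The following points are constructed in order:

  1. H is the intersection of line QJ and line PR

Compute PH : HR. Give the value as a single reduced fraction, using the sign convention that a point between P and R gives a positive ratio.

Work in coordinates with Q = (0, 0), P = (1, 0), R = (0, 1), J = (-2, 5).
1. H is the intersection of line QJ and line PR ⇒ H = (-2/3, 5/3)
H = P + t·(R−P) with t = 5/3, so PH:HR = t:(1−t) = 5/3:-2/3

PH:HR = -5/2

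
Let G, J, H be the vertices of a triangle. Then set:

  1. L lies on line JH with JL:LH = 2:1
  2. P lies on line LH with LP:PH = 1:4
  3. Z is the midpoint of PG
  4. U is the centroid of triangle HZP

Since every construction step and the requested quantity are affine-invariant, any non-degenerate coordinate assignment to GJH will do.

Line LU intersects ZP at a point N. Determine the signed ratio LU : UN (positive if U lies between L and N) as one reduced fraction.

LU:UN = -7/4

Set G = (0, 0), J = (1, 0), H = (0, 1); any affine frame gives the same invariant.
1. L lies on line JH with JL:LH = 2:1 ⇒ L = (1/3, 2/3)
2. P lies on line LH with LP:PH = 1:4 ⇒ P = (4/15, 11/15)
3. Z is the midpoint of PG ⇒ Z = (2/15, 11/30)
4. U is the centroid of triangle HZP ⇒ U = (2/15, 7/10)
line LU meets ZP at N = (26/105, 143/210)
U = L + t·(N−L) with t = 7/3, so LU:UN = 7/3:-4/3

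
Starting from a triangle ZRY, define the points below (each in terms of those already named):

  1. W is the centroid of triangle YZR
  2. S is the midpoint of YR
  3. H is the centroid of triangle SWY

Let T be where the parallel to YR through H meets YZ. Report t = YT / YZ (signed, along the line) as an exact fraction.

t = 1/9

Assign Z = (0, 0), R = (1, 0), Y = (0, 1) — the answer is frame-independent, so this choice is without loss of generality.
1. W is the centroid of triangle YZR ⇒ W = (1/3, 1/3)
2. S is the midpoint of YR ⇒ S = (1/2, 1/2)
3. H is the centroid of triangle SWY ⇒ H = (5/18, 11/18)
through H parallel to YR: direction (1, -1); meets YZ at T = (0, 8/9)
T = Y + t·(Z−Y) with t = 1/9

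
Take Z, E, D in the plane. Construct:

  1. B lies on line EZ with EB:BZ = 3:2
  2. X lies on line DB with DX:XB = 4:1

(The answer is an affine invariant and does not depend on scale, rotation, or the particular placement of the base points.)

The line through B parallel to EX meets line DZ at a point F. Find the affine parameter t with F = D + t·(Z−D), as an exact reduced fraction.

t = 15/17

Work in coordinates with Z = (0, 0), E = (1, 0), D = (0, 1).
1. B lies on line EZ with EB:BZ = 3:2 ⇒ B = (2/5, 0)
2. X lies on line DB with DX:XB = 4:1 ⇒ X = (8/25, 1/5)
through B parallel to EX: direction (-17/25, 1/5); meets DZ at F = (0, 2/17)
F = D + t·(Z−D) with t = 15/17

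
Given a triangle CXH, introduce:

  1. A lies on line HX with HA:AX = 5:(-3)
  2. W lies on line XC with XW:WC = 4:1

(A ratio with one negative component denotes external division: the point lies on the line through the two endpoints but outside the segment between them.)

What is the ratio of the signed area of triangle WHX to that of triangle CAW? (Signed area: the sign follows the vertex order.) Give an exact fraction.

[WHX]:[CAW] = -8/3

Choose coordinates C = (0, 0), X = (1, 0), H = (0, 1).
1. A lies on line HX with HA:AX = 5:(-3) ⇒ A = (5/2, -3/2)
2. W lies on line XC with XW:WC = 4:1 ⇒ W = (1/5, 0)
2·[WHX] = -4/5, 2·[CAW] = 3/10
[WHX]:[CAW] = -4/5:3/10 = -8/3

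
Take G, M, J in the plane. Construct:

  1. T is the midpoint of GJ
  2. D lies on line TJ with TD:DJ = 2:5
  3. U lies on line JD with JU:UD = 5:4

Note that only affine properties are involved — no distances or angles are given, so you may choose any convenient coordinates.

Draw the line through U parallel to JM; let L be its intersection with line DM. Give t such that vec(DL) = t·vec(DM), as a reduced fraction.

Work in coordinates with G = (0, 0), M = (1, 0), J = (0, 1).
1. T is the midpoint of GJ ⇒ T = (0, 1/2)
2. D lies on line TJ with TD:DJ = 2:5 ⇒ D = (0, 9/14)
3. U lies on line JD with JU:UD = 5:4 ⇒ U = (0, 101/126)
through U parallel to JM: direction (1, -1); meets DM at L = (4/9, 5/14)
L = D + t·(M−D) with t = 4/9

t = 4/9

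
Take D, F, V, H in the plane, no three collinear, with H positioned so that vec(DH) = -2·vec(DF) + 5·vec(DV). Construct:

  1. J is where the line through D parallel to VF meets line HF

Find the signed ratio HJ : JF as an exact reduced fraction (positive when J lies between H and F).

Assign D = (0, 0), F = (1, 0), V = (0, 1), H = (-2, 5) — the answer is frame-independent, so this choice is without loss of generality.
1. J is where the line through D parallel to VF meets line HF ⇒ J = (5/2, -5/2)
J = H + t·(F−H) with t = 3/2, so HJ:JF = t:(1−t) = 3/2:-1/2

HJ:JF = -3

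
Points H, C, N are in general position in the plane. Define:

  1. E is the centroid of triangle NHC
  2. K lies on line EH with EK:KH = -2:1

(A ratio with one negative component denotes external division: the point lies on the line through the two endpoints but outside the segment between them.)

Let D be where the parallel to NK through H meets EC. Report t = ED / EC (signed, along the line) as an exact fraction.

t = -1/3

Set H = (0, 0), C = (1, 0), N = (0, 1); any affine frame gives the same invariant.
1. E is the centroid of triangle NHC ⇒ E = (1/3, 1/3)
2. K lies on line EH with EK:KH = -2:1 ⇒ K = (-1/3, -1/3)
through H parallel to NK: direction (-1/3, -4/3); meets EC at D = (1/9, 4/9)
D = E + t·(C−E) with t = -1/3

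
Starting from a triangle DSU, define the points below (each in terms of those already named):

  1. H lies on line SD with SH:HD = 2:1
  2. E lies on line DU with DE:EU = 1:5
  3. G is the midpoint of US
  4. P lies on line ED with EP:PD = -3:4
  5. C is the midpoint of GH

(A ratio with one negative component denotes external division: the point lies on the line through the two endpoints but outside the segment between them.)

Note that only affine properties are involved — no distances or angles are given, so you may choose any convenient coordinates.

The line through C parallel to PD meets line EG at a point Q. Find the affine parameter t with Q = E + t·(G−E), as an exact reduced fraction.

t = 5/6

Work in coordinates with D = (0, 0), S = (1, 0), U = (0, 1).
1. H lies on line SD with SH:HD = 2:1 ⇒ H = (1/3, 0)
2. E lies on line DU with DE:EU = 1:5 ⇒ E = (0, 1/6)
3. G is the midpoint of US ⇒ G = (1/2, 1/2)
4. P lies on line ED with EP:PD = -3:4 ⇒ P = (0, 2/3)
5. C is the midpoint of GH ⇒ C = (5/12, 1/4)
through C parallel to PD: direction (0, -2/3); meets EG at Q = (5/12, 4/9)
Q = E + t·(G−E) with t = 5/6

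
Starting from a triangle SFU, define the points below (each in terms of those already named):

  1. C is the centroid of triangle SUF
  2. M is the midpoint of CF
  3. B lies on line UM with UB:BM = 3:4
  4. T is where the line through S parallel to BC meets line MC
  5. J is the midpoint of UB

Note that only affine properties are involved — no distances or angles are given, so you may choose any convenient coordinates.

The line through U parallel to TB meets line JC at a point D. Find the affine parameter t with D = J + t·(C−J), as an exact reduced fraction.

Set S = (0, 0), F = (1, 0), U = (0, 1); any affine frame gives the same invariant.
1. C is the centroid of triangle SUF ⇒ C = (1/3, 1/3)
2. M is the midpoint of CF ⇒ M = (2/3, 1/6)
3. B lies on line UM with UB:BM = 3:4 ⇒ B = (2/7, 9/14)
4. T is where the line through S parallel to BC meets line MC ⇒ T = (-1/12, 13/24)
5. J is the midpoint of UB ⇒ J = (1/7, 23/28)
through U parallel to TB: direction (31/84, 17/168); meets JC at D = (31/469, 955/938)
D = J + t·(C−J) with t = -27/67

t = -27/67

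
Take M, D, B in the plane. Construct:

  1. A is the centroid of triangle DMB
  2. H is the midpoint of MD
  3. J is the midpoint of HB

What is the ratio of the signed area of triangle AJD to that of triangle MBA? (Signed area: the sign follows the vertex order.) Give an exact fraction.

[AJD]:[MBA] = 1/4

Choose coordinates M = (0, 0), D = (1, 0), B = (0, 1).
1. A is the centroid of triangle DMB ⇒ A = (1/3, 1/3)
2. H is the midpoint of MD ⇒ H = (1/2, 0)
3. J is the midpoint of HB ⇒ J = (1/4, 1/2)
2·[AJD] = -1/12, 2·[MBA] = -1/3
[AJD]:[MBA] = -1/12:-1/3 = 1/4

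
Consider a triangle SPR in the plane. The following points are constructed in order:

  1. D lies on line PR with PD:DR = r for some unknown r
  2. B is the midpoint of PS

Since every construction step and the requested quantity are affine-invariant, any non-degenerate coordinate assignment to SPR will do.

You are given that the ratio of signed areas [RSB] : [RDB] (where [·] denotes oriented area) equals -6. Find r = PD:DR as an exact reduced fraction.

r = 5

Assign S = (0, 0), P = (1, 0), R = (0, 1) — the answer is frame-independent, so this choice is without loss of generality.
1. With PD:DR = r, write λ = r/(r+1) so D = P + λ·(R−P); D is affine-linear in λ
2. B is the midpoint of PS ⇒ B = (1/2, 0)
Every point depending on D is an affine combination of D and λ-independent points, so each such coordinate is linear in λ; the λ² term in each signed area is a multiple of (R−P)×(R−P) = 0, so 2·[RSB] and 2·[RDB] are each linear in λ. Evaluating at λ=0 and λ=1:
  2·[RSB] = 1/2,   2·[RDB] = 1/2·λ − 1/2
So [RSB]:[RDB] = (1/2) / (1/2·λ − 1/2). Setting this equal to -6:
  1/2 = -6·(1/2·λ − 1/2)  ⇒  λ = 5/6
Then r = λ/(1−λ) = (5/6)/(1/6) = 5. Check: with r = 5, D = (1/6, 5/6) and [RSB]:[RDB] = -6 as required.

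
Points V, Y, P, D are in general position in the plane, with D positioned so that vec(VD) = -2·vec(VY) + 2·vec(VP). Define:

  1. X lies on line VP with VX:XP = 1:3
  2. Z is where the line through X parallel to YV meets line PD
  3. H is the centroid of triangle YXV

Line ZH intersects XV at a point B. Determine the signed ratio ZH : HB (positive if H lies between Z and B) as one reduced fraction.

Set V = (0, 0), Y = (1, 0), P = (0, 1), D = (-2, 2); any affine frame gives the same invariant.
1. X lies on line VP with VX:XP = 1:3 ⇒ X = (0, 1/4)
2. Z is where the line through X parallel to YV meets line PD ⇒ Z = (3/2, 1/4)
3. H is the centroid of triangle YXV ⇒ H = (1/3, 1/12)
line ZH meets XV at B = (0, 1/28)
H = Z + t·(B−Z) with t = 7/9, so ZH:HB = 7/9:2/9

ZH:HB = 7/2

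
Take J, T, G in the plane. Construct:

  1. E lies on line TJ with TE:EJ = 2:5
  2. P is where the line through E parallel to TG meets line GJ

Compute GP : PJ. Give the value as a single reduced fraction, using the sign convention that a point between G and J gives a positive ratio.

GP:PJ = 2/5

Work in coordinates with J = (0, 0), T = (1, 0), G = (0, 1).
1. E lies on line TJ with TE:EJ = 2:5 ⇒ E = (5/7, 0)
2. P is where the line through E parallel to TG meets line GJ ⇒ P = (0, 5/7)
P = G + t·(J−G) with t = 2/7, so GP:PJ = t:(1−t) = 2/7:5/7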